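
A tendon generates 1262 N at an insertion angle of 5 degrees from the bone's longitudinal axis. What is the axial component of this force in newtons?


F_eff = F_tendon * cos(theta)
theta = 5 deg = 0.0873 rad
cos(theta) = 0.9962
F_eff = 1262 * 0.9962
F_eff = 1257.1977


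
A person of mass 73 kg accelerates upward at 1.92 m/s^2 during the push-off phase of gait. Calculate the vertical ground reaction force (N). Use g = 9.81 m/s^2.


GRF = m * (g + a)
GRF = 73 * (9.81 + 1.92)
GRF = 73 * 11.7300
GRF = 856.2900


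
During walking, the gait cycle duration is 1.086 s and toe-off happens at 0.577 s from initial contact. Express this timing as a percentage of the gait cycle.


pct = (event_time / cycle_time) * 100
pct = (0.577 / 1.086) * 100
ratio = 0.5313
pct = 53.1308


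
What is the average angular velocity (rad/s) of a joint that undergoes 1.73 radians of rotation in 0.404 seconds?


omega = delta_theta / delta_t
omega = 1.73 / 0.404
omega = 4.2822


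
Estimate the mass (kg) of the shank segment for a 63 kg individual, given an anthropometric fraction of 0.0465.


m_segment = body_mass * fraction
m_segment = 63 * 0.0465
m_segment = 2.9295


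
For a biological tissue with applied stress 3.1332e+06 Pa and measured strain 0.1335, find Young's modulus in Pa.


E = stress / strain
E = 3.1332e+06 / 0.1335
E = 2.3470e+07


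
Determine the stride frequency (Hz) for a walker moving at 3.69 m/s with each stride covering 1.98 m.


f = v / stride_length
f = 3.69 / 1.98
f = 1.8636


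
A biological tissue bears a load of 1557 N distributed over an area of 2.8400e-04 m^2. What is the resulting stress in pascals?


stress = F / A
stress = 1557 / 2.8400e-04
stress = 5.4824e+06


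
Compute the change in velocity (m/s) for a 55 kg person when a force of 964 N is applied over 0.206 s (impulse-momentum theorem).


J = F * dt = 964 * 0.206 = 198.5840 N*s
delta_v = J / m
delta_v = 198.5840 / 55
delta_v = 3.6106


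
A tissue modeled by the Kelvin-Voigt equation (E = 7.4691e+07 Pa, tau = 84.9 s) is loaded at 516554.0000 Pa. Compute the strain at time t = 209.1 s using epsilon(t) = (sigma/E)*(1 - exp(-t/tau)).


epsilon(t) = (sigma/E) * (1 - exp(-t/tau))
sigma/E = 516554.0000 / 7.4691e+07 = 0.0069
exp(-t/tau) = exp(-209.1 / 84.9) = 0.0852
epsilon = 0.0069 * (1 - 0.0852)
epsilon = 0.0063


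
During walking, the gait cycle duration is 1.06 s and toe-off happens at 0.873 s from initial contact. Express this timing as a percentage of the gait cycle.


pct = (event_time / cycle_time) * 100
pct = (0.873 / 1.06) * 100
ratio = 0.8236
pct = 82.3585


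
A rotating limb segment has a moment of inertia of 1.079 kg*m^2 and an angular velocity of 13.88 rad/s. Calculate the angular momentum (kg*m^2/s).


L = I * omega
L = 1.079 * 13.88
L = 14.9765


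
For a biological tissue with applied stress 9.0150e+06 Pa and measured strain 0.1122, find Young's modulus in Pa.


E = stress / strain
E = 9.0150e+06 / 0.1122
E = 8.0348e+07


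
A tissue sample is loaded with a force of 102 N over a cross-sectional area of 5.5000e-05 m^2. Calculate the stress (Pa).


stress = F / A
stress = 102 / 5.5000e-05
stress = 1.8545e+06


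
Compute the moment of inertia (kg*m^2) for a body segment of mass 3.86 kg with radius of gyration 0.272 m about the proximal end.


I = m * k^2
I = 3.86 * 0.272^2
k^2 = 0.0740
I = 0.2856


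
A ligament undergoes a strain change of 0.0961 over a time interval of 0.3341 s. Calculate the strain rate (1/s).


strain_rate = delta_strain / delta_t
strain_rate = 0.0961 / 0.3341
strain_rate = 0.2876


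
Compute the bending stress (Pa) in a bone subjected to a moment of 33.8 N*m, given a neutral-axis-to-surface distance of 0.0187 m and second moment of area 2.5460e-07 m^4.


sigma = M * c / I
sigma = 33.8 * 0.0187 / 2.5460e-07
M * c = 0.6321
sigma = 2.4826e+06


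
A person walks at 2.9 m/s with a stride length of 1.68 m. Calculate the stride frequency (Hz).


f = v / stride_length
f = 2.9 / 1.68
f = 1.7262


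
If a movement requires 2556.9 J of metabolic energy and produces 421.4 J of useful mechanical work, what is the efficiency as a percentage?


eta = (W_mech / E_meta) * 100
eta = (421.4 / 2556.9) * 100
ratio = 0.1648
eta = 16.4809


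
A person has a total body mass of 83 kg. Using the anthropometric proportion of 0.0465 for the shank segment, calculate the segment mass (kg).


m_segment = body_mass * fraction
m_segment = 83 * 0.0465
m_segment = 3.8595


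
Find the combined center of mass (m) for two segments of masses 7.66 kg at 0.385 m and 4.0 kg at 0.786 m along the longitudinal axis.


COM = (m1*x1 + m2*x2) / (m1 + m2)
COM = (7.66*0.385 + 4.0*0.786) / (7.66 + 4.0)
Numerator = 6.0931
Denominator = 11.6600
COM = 0.5226


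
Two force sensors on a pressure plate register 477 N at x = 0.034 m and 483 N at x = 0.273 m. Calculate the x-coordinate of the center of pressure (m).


COP_x = (F1*x1 + F2*x2) / (F1 + F2)
COP_x = (477*0.034 + 483*0.273) / (477 + 483)
Numerator = 148.0770
Denominator = 960
COP_x = 0.1542


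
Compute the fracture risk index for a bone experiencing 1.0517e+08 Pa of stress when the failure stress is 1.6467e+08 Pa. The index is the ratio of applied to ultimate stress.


FRI = applied / ultimate
FRI = 1.0517e+08 / 1.6467e+08
FRI = 0.6387


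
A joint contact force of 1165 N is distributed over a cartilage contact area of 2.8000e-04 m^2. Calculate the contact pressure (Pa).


P = F / A
P = 1165 / 2.8000e-04
P = 4.1607e+06


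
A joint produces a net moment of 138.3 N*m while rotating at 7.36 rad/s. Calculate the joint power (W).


P = M * omega
P = 138.3 * 7.36
P = 1017.8880


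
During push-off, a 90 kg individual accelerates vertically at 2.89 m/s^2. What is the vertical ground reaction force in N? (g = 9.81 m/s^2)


GRF = m * (g + a)
GRF = 90 * (9.81 + 2.89)
GRF = 90 * 12.7000
GRF = 1143.0000


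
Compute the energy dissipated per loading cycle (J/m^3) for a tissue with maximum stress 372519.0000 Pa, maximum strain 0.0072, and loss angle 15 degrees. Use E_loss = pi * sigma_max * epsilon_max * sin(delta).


E_loss = pi * sigma_max * epsilon_max * sin(delta)
delta = 15 deg = 0.2618 rad
sin(delta) = 0.2588
E_loss = pi * 372519.0000 * 0.0072 * 0.2588
E_loss = 2180.8562


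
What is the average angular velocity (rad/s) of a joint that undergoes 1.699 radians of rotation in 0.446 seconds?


omega = delta_theta / delta_t
omega = 1.699 / 0.446
omega = 3.8094


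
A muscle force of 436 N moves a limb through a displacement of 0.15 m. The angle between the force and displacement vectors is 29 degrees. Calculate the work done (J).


W = F * d * cos(theta)
theta = 29 deg = 0.5061 rad
cos(theta) = 0.8746
W = 436 * 0.15 * 0.8746
W = 57.2001


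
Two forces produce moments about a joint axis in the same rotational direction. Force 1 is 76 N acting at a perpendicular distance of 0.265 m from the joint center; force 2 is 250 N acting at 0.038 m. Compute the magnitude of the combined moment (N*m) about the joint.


M = F1 * d1 + F2 * d2
M = 76 * 0.265 + 250 * 0.038
M = 20.1400 + 9.5000
M = 29.6400


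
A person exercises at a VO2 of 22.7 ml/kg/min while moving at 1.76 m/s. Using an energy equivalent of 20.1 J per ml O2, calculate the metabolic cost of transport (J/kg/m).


Power per kg = VO2 * 20.1 / 60
Power per kg = 22.7 * 20.1 / 60 = 7.6045 W/kg
Cost = power_per_kg / speed
Cost = 7.6045 / 1.76
Cost = 4.3207


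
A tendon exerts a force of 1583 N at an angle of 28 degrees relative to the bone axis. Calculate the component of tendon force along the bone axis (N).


F_eff = F_tendon * cos(theta)
theta = 28 deg = 0.4887 rad
cos(theta) = 0.8829
F_eff = 1583 * 0.8829
F_eff = 1397.7060


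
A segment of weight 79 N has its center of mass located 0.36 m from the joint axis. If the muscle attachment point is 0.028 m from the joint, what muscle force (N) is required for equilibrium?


F_muscle = W * d_load / d_muscle
F_muscle = 79 * 0.36 / 0.028
Numerator = 28.4400
F_muscle = 1015.7143


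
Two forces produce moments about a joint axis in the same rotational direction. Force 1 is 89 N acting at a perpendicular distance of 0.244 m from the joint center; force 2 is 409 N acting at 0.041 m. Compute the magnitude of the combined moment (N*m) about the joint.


M = F1 * d1 + F2 * d2
M = 89 * 0.244 + 409 * 0.041
M = 21.7160 + 16.7690
M = 38.4850


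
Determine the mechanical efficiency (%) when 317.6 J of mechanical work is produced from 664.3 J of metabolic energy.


eta = (W_mech / E_meta) * 100
eta = (317.6 / 664.3) * 100
ratio = 0.4781
eta = 47.8097


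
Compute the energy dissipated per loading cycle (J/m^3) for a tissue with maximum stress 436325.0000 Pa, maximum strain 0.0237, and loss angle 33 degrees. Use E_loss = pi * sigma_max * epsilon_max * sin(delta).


E_loss = pi * sigma_max * epsilon_max * sin(delta)
delta = 33 deg = 0.5760 rad
sin(delta) = 0.5446
E_loss = pi * 436325.0000 * 0.0237 * 0.5446
E_loss = 17693.6357


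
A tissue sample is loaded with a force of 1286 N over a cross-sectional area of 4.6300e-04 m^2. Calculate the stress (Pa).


stress = F / A
stress = 1286 / 4.6300e-04
stress = 2.7775e+06


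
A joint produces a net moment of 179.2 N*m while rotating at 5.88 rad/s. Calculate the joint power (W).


P = M * omega
P = 179.2 * 5.88
P = 1053.6960


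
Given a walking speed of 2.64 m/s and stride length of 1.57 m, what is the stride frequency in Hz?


f = v / stride_length
f = 2.64 / 1.57
f = 1.6815


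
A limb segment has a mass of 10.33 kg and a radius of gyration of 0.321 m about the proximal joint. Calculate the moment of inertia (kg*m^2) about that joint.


I = m * k^2
I = 10.33 * 0.321^2
k^2 = 0.1030
I = 1.0644


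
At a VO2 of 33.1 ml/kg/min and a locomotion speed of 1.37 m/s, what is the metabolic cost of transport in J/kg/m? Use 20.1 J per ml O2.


Power per kg = VO2 * 20.1 / 60
Power per kg = 33.1 * 20.1 / 60 = 11.0885 W/kg
Cost = power_per_kg / speed
Cost = 11.0885 / 1.37
Cost = 8.0938


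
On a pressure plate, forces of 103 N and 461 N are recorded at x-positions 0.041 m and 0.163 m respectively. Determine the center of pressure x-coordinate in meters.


COP_x = (F1*x1 + F2*x2) / (F1 + F2)
COP_x = (103*0.041 + 461*0.163) / (103 + 461)
Numerator = 79.3660
Denominator = 564
COP_x = 0.1407


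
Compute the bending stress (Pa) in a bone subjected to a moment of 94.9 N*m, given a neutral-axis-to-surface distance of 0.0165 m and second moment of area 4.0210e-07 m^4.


sigma = M * c / I
sigma = 94.9 * 0.0165 / 4.0210e-07
M * c = 1.5659
sigma = 3.8942e+06


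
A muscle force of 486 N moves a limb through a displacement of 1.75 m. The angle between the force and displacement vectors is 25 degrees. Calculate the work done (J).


W = F * d * cos(theta)
theta = 25 deg = 0.4363 rad
cos(theta) = 0.9063
W = 486 * 1.75 * 0.9063
W = 770.8148


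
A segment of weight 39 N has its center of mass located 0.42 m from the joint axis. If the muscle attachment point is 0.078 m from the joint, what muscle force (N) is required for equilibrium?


F_muscle = W * d_load / d_muscle
F_muscle = 39 * 0.42 / 0.078
Numerator = 16.3800
F_muscle = 210.0000


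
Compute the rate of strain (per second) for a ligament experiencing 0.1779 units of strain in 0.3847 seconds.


strain_rate = delta_strain / delta_t
strain_rate = 0.1779 / 0.3847
strain_rate = 0.4624


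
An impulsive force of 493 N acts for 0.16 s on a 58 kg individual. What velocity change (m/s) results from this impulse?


J = F * dt = 493 * 0.16 = 78.8800 N*s
delta_v = J / m
delta_v = 78.8800 / 58
delta_v = 1.3600


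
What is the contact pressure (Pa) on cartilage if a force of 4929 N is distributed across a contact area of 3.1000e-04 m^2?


P = F / A
P = 4929 / 3.1000e-04
P = 1.5900e+07


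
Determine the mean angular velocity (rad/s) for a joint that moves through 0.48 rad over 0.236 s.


omega = delta_theta / delta_t
omega = 0.48 / 0.236
omega = 2.0339


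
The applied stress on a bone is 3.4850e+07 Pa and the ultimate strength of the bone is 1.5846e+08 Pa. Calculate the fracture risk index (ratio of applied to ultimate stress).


FRI = applied / ultimate
FRI = 3.4850e+07 / 1.5846e+08
FRI = 0.2199


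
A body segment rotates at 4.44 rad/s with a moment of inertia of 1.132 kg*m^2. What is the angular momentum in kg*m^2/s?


L = I * omega
L = 1.132 * 4.44
L = 5.0261


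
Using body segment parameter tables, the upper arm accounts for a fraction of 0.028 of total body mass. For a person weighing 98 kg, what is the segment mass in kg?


m_segment = body_mass * fraction
m_segment = 98 * 0.028
m_segment = 2.7440


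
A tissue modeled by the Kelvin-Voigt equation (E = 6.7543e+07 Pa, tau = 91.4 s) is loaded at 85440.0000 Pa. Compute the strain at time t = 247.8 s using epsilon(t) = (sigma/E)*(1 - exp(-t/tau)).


epsilon(t) = (sigma/E) * (1 - exp(-t/tau))
sigma/E = 85440.0000 / 6.7543e+07 = 0.0013
exp(-t/tau) = exp(-247.8 / 91.4) = 0.0665
epsilon = 0.0013 * (1 - 0.0665)
epsilon = 0.0012


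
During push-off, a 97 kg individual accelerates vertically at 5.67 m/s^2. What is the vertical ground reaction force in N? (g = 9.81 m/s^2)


GRF = m * (g + a)
GRF = 97 * (9.81 + 5.67)
GRF = 97 * 15.4800
GRF = 1501.5600


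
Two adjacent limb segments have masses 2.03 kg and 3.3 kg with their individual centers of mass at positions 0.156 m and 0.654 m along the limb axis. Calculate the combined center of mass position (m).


COM = (m1*x1 + m2*x2) / (m1 + m2)
COM = (2.03*0.156 + 3.3*0.654) / (2.03 + 3.3)
Numerator = 2.4749
Denominator = 5.3300
COM = 0.4643


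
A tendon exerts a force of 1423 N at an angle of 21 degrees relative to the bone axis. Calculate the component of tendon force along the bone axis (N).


F_eff = F_tendon * cos(theta)
theta = 21 deg = 0.3665 rad
cos(theta) = 0.9336
F_eff = 1423 * 0.9336
F_eff = 1328.4849


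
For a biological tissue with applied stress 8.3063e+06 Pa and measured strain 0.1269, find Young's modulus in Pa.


E = stress / strain
E = 8.3063e+06 / 0.1269
E = 6.5455e+07


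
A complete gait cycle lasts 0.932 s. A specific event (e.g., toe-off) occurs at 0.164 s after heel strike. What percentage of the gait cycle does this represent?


pct = (event_time / cycle_time) * 100
pct = (0.164 / 0.932) * 100
ratio = 0.1760
pct = 17.5966


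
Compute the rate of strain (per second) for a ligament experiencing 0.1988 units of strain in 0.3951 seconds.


strain_rate = delta_strain / delta_t
strain_rate = 0.1988 / 0.3951
strain_rate = 0.5032


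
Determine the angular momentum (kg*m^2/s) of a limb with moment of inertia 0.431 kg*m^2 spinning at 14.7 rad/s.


L = I * omega
L = 0.431 * 14.7
L = 6.3357


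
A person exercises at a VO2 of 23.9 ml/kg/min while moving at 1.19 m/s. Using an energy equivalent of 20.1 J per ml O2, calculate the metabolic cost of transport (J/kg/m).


Power per kg = VO2 * 20.1 / 60
Power per kg = 23.9 * 20.1 / 60 = 8.0065 W/kg
Cost = power_per_kg / speed
Cost = 8.0065 / 1.19
Cost = 6.7282


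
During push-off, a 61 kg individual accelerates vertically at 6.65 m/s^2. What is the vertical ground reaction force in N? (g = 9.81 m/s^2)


GRF = m * (g + a)
GRF = 61 * (9.81 + 6.65)
GRF = 61 * 16.4600
GRF = 1004.0600


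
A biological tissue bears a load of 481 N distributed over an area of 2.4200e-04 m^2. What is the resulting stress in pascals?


stress = F / A
stress = 481 / 2.4200e-04
stress = 1.9876e+06


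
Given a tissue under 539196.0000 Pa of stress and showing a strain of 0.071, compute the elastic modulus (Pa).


E = stress / strain
E = 539196.0000 / 0.071
E = 7.5943e+06


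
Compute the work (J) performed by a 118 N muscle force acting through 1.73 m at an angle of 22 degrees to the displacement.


W = F * d * cos(theta)
theta = 22 deg = 0.3840 rad
cos(theta) = 0.9272
W = 118 * 1.73 * 0.9272
W = 189.2753


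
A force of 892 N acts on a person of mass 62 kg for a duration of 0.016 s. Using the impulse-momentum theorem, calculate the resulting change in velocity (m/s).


J = F * dt = 892 * 0.016 = 14.2720 N*s
delta_v = J / m
delta_v = 14.2720 / 62
delta_v = 0.2302


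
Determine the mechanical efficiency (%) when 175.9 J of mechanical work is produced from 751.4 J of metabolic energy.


eta = (W_mech / E_meta) * 100
eta = (175.9 / 751.4) * 100
ratio = 0.2341
eta = 23.4096


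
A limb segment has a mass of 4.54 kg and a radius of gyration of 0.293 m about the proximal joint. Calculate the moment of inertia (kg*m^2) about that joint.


I = m * k^2
I = 4.54 * 0.293^2
k^2 = 0.0858
I = 0.3898


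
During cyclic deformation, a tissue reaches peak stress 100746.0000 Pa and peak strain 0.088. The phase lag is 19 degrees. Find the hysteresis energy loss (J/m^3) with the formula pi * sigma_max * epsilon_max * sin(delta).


E_loss = pi * sigma_max * epsilon_max * sin(delta)
delta = 19 deg = 0.3316 rad
sin(delta) = 0.3256
E_loss = pi * 100746.0000 * 0.088 * 0.3256
E_loss = 9067.8071


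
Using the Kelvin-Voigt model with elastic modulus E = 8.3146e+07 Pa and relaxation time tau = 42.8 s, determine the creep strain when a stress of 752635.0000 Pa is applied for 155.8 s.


epsilon(t) = (sigma/E) * (1 - exp(-t/tau))
sigma/E = 752635.0000 / 8.3146e+07 = 0.0091
exp(-t/tau) = exp(-155.8 / 42.8) = 0.0262
epsilon = 0.0091 * (1 - 0.0262)
epsilon = 0.0088


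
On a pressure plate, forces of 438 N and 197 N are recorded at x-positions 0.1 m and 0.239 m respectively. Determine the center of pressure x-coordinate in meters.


COP_x = (F1*x1 + F2*x2) / (F1 + F2)
COP_x = (438*0.1 + 197*0.239) / (438 + 197)
Numerator = 90.8830
Denominator = 635
COP_x = 0.1431


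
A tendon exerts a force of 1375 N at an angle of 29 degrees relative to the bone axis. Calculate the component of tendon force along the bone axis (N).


F_eff = F_tendon * cos(theta)
theta = 29 deg = 0.5061 rad
cos(theta) = 0.8746
F_eff = 1375 * 0.8746
F_eff = 1202.6021


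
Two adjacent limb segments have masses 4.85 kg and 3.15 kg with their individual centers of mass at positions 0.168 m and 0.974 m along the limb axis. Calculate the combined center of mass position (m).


COM = (m1*x1 + m2*x2) / (m1 + m2)
COM = (4.85*0.168 + 3.15*0.974) / (4.85 + 3.15)
Numerator = 3.8829
Denominator = 8.0000
COM = 0.4854


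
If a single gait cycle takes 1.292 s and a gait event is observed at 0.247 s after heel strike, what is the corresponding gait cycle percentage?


pct = (event_time / cycle_time) * 100
pct = (0.247 / 1.292) * 100
ratio = 0.1912
pct = 19.1176


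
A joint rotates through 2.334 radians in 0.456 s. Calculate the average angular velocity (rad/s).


omega = delta_theta / delta_t
omega = 2.334 / 0.456
omega = 5.1184


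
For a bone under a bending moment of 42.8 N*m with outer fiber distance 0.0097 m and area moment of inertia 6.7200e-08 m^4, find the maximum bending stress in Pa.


sigma = M * c / I
sigma = 42.8 * 0.0097 / 6.7200e-08
M * c = 0.4152
sigma = 6.1780e+06


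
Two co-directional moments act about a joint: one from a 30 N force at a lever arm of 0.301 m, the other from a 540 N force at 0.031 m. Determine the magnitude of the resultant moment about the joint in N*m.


M = F1 * d1 + F2 * d2
M = 30 * 0.301 + 540 * 0.031
M = 9.0300 + 16.7400
M = 25.7700


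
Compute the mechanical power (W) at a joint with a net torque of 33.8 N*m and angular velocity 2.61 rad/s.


P = M * omega
P = 33.8 * 2.61
P = 88.2180


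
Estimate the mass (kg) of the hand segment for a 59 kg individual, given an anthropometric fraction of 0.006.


m_segment = body_mass * fraction
m_segment = 59 * 0.006
m_segment = 0.3540


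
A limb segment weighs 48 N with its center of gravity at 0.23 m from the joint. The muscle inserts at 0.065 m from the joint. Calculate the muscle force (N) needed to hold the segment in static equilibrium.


F_muscle = W * d_load / d_muscle
F_muscle = 48 * 0.23 / 0.065
Numerator = 11.0400
F_muscle = 169.8462


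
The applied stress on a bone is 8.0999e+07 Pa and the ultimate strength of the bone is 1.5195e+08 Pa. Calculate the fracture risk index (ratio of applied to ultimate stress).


FRI = applied / ultimate
FRI = 8.0999e+07 / 1.5195e+08
FRI = 0.5331


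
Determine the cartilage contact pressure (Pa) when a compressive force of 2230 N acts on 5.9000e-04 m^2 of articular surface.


P = F / A
P = 2230 / 5.9000e-04
P = 3.7797e+06


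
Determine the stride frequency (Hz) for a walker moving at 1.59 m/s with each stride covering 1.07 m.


f = v / stride_length
f = 1.59 / 1.07
f = 1.4860


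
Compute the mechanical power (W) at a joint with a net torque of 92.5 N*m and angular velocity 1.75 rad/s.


P = M * omega
P = 92.5 * 1.75
P = 161.8750


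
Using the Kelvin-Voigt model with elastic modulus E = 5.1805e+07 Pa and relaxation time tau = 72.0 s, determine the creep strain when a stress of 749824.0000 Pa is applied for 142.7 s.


epsilon(t) = (sigma/E) * (1 - exp(-t/tau))
sigma/E = 749824.0000 / 5.1805e+07 = 0.0145
exp(-t/tau) = exp(-142.7 / 72.0) = 0.1378
epsilon = 0.0145 * (1 - 0.1378)
epsilon = 0.0125


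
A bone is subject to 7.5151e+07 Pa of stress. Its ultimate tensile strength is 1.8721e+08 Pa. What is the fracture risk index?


FRI = applied / ultimate
FRI = 7.5151e+07 / 1.8721e+08
FRI = 0.4014


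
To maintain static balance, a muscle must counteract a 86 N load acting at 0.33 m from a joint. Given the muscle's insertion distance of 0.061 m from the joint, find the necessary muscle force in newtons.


F_muscle = W * d_load / d_muscle
F_muscle = 86 * 0.33 / 0.061
Numerator = 28.3800
F_muscle = 465.2459


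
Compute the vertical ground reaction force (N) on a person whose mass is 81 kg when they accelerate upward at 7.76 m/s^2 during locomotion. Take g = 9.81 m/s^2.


GRF = m * (g + a)
GRF = 81 * (9.81 + 7.76)
GRF = 81 * 17.5700
GRF = 1423.1700


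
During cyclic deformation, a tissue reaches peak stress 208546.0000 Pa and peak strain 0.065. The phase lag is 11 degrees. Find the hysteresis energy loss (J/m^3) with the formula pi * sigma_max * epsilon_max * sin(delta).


E_loss = pi * sigma_max * epsilon_max * sin(delta)
delta = 11 deg = 0.1920 rad
sin(delta) = 0.1908
E_loss = pi * 208546.0000 * 0.065 * 0.1908
E_loss = 8125.7590


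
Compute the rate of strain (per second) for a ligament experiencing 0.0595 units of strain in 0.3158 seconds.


strain_rate = delta_strain / delta_t
strain_rate = 0.0595 / 0.3158
strain_rate = 0.1884


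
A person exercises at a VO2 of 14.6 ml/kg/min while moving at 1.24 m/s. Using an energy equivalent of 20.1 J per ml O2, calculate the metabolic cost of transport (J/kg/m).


Power per kg = VO2 * 20.1 / 60
Power per kg = 14.6 * 20.1 / 60 = 4.8910 W/kg
Cost = power_per_kg / speed
Cost = 4.8910 / 1.24
Cost = 3.9444


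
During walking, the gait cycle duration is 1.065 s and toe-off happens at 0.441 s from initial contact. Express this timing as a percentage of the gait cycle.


pct = (event_time / cycle_time) * 100
pct = (0.441 / 1.065) * 100
ratio = 0.4141
pct = 41.4085


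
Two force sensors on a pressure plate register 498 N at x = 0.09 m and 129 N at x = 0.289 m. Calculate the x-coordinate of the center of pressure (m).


COP_x = (F1*x1 + F2*x2) / (F1 + F2)
COP_x = (498*0.09 + 129*0.289) / (498 + 129)
Numerator = 82.1010
Denominator = 627
COP_x = 0.1309


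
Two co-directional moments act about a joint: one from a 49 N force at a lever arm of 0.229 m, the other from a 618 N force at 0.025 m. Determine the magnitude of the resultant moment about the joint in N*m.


M = F1 * d1 + F2 * d2
M = 49 * 0.229 + 618 * 0.025
M = 11.2210 + 15.4500
M = 26.6710


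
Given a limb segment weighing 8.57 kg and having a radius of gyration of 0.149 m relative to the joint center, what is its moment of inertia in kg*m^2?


I = m * k^2
I = 8.57 * 0.149^2
k^2 = 0.0222
I = 0.1903


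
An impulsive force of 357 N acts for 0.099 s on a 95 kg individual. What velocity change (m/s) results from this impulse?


J = F * dt = 357 * 0.099 = 35.3430 N*s
delta_v = J / m
delta_v = 35.3430 / 95
delta_v = 0.3720


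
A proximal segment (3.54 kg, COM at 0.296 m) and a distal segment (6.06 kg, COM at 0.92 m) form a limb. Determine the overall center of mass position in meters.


COM = (m1*x1 + m2*x2) / (m1 + m2)
COM = (3.54*0.296 + 6.06*0.92) / (3.54 + 6.06)
Numerator = 6.6230
Denominator = 9.6000
COM = 0.6899


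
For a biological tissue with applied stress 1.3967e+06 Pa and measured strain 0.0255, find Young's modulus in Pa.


E = stress / strain
E = 1.3967e+06 / 0.0255
E = 5.4773e+07


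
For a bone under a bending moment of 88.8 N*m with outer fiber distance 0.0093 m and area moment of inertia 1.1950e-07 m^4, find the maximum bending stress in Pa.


sigma = M * c / I
sigma = 88.8 * 0.0093 / 1.1950e-07
M * c = 0.8258
sigma = 6.9108e+06


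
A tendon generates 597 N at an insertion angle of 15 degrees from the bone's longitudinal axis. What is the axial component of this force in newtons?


F_eff = F_tendon * cos(theta)
theta = 15 deg = 0.2618 rad
cos(theta) = 0.9659
F_eff = 597 * 0.9659
F_eff = 576.6577


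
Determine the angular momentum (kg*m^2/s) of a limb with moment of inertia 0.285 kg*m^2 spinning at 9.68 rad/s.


L = I * omega
L = 0.285 * 9.68
L = 2.7588


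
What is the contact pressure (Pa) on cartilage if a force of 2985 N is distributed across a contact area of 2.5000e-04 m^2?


P = F / A
P = 2985 / 2.5000e-04
P = 1.1940e+07


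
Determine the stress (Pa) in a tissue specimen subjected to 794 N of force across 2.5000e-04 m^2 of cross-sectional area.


stress = F / A
stress = 794 / 2.5000e-04
stress = 3.1760e+06


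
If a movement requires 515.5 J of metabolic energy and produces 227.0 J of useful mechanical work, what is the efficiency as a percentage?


eta = (W_mech / E_meta) * 100
eta = (227.0 / 515.5) * 100
ratio = 0.4403
eta = 44.0349


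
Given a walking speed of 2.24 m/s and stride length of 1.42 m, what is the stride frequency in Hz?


f = v / stride_length
f = 2.24 / 1.42
f = 1.5775


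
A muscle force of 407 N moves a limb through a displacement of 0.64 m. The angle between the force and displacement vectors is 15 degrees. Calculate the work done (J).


W = F * d * cos(theta)
theta = 15 deg = 0.2618 rad
cos(theta) = 0.9659
W = 407 * 0.64 * 0.9659
W = 251.6044


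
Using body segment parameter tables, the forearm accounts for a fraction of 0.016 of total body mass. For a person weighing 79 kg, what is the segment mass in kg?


m_segment = body_mass * fraction
m_segment = 79 * 0.016
m_segment = 1.2640


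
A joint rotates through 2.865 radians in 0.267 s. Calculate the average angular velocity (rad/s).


omega = delta_theta / delta_t
omega = 2.865 / 0.267
omega = 10.7303


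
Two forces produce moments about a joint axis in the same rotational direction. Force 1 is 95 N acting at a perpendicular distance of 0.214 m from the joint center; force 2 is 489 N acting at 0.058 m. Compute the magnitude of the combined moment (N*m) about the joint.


M = F1 * d1 + F2 * d2
M = 95 * 0.214 + 489 * 0.058
M = 20.3300 + 28.3620
M = 48.6920


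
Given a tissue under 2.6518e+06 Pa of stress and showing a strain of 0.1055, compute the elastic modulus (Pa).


E = stress / strain
E = 2.6518e+06 / 0.1055
E = 2.5136e+07


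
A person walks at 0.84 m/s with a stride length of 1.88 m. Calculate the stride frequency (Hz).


f = v / stride_length
f = 0.84 / 1.88
f = 0.4468


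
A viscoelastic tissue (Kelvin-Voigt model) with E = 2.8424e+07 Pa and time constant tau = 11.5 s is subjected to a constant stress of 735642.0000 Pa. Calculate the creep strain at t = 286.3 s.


epsilon(t) = (sigma/E) * (1 - exp(-t/tau))
sigma/E = 735642.0000 / 2.8424e+07 = 0.0259
exp(-t/tau) = exp(-286.3 / 11.5) = 1.5415e-11
epsilon = 0.0259 * (1 - 1.5415e-11)
epsilon = 0.0259


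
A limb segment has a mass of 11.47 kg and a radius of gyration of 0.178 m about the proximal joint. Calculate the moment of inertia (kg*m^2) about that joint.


I = m * k^2
I = 11.47 * 0.178^2
k^2 = 0.0317
I = 0.3634


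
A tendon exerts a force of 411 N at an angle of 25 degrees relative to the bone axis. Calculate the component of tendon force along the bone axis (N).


F_eff = F_tendon * cos(theta)
theta = 25 deg = 0.4363 rad
cos(theta) = 0.9063
F_eff = 411 * 0.9063
F_eff = 372.4925


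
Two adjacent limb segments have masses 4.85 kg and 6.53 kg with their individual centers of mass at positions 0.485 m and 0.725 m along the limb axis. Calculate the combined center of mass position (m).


COM = (m1*x1 + m2*x2) / (m1 + m2)
COM = (4.85*0.485 + 6.53*0.725) / (4.85 + 6.53)
Numerator = 7.0865
Denominator = 11.3800
COM = 0.6227


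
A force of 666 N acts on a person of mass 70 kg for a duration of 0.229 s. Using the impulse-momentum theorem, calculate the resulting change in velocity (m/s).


J = F * dt = 666 * 0.229 = 152.5140 N*s
delta_v = J / m
delta_v = 152.5140 / 70
delta_v = 2.1788


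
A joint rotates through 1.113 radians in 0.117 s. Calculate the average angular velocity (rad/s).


omega = delta_theta / delta_t
omega = 1.113 / 0.117
omega = 9.5128


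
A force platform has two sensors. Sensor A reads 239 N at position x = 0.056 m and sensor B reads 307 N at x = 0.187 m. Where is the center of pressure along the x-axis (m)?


COP_x = (F1*x1 + F2*x2) / (F1 + F2)
COP_x = (239*0.056 + 307*0.187) / (239 + 307)
Numerator = 70.7930
Denominator = 546
COP_x = 0.1297


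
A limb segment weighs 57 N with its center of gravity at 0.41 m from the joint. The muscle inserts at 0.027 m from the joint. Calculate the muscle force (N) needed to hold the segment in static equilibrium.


F_muscle = W * d_load / d_muscle
F_muscle = 57 * 0.41 / 0.027
Numerator = 23.3700
F_muscle = 865.5556


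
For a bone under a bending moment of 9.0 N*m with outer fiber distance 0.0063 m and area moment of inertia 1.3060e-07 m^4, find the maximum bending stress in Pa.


sigma = M * c / I
sigma = 9.0 * 0.0063 / 1.3060e-07
M * c = 0.0567
sigma = 434150.0766


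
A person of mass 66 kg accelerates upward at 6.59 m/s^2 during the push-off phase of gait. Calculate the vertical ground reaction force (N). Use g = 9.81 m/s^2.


GRF = m * (g + a)
GRF = 66 * (9.81 + 6.59)
GRF = 66 * 16.4000
GRF = 1082.4000


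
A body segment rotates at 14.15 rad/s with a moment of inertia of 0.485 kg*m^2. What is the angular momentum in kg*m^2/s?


L = I * omega
L = 0.485 * 14.15
L = 6.8628


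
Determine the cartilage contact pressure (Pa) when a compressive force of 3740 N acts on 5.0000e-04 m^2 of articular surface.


P = F / A
P = 3740 / 5.0000e-04
P = 7.4800e+06


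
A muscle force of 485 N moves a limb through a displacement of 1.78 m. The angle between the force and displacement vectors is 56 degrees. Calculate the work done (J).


W = F * d * cos(theta)
theta = 56 deg = 0.9774 rad
cos(theta) = 0.5592
W = 485 * 1.78 * 0.5592
W = 482.7512


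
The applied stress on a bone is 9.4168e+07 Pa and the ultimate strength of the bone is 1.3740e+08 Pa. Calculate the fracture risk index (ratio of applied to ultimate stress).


FRI = applied / ultimate
FRI = 9.4168e+07 / 1.3740e+08
FRI = 0.6854


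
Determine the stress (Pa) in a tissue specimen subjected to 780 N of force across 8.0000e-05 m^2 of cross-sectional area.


stress = F / A
stress = 780 / 8.0000e-05
stress = 9.7500e+06


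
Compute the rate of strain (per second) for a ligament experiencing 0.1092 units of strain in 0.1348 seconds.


strain_rate = delta_strain / delta_t
strain_rate = 0.1092 / 0.1348
strain_rate = 0.8101


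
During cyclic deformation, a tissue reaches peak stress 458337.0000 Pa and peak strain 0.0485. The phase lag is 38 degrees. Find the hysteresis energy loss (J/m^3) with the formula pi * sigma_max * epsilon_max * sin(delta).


E_loss = pi * sigma_max * epsilon_max * sin(delta)
delta = 38 deg = 0.6632 rad
sin(delta) = 0.6157
E_loss = pi * 458337.0000 * 0.0485 * 0.6157
E_loss = 42995.0549


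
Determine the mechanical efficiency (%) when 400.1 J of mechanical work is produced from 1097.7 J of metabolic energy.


eta = (W_mech / E_meta) * 100
eta = (400.1 / 1097.7) * 100
ratio = 0.3645
eta = 36.4489


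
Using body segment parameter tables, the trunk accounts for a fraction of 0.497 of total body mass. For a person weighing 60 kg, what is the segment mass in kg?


m_segment = body_mass * fraction
m_segment = 60 * 0.497
m_segment = 29.8200


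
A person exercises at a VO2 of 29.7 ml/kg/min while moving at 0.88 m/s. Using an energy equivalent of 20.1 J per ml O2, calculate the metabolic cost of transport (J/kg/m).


Power per kg = VO2 * 20.1 / 60
Power per kg = 29.7 * 20.1 / 60 = 9.9495 W/kg
Cost = power_per_kg / speed
Cost = 9.9495 / 0.88
Cost = 11.3063


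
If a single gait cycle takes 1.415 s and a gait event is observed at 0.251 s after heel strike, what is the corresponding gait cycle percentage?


pct = (event_time / cycle_time) * 100
pct = (0.251 / 1.415) * 100
ratio = 0.1774
pct = 17.7385


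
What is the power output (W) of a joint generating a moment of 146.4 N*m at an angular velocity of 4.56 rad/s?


P = M * omega
P = 146.4 * 4.56
P = 667.5840


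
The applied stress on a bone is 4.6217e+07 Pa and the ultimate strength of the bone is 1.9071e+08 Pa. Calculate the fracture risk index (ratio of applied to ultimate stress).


FRI = applied / ultimate
FRI = 4.6217e+07 / 1.9071e+08
FRI = 0.2423


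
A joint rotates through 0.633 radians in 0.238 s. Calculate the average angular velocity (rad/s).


omega = delta_theta / delta_t
omega = 0.633 / 0.238
omega = 2.6597


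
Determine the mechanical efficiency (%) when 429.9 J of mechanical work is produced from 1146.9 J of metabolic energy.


eta = (W_mech / E_meta) * 100
eta = (429.9 / 1146.9) * 100
ratio = 0.3748
eta = 37.4837


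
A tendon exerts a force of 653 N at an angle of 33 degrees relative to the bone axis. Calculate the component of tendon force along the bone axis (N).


F_eff = F_tendon * cos(theta)
theta = 33 deg = 0.5760 rad
cos(theta) = 0.8387
F_eff = 653 * 0.8387
F_eff = 547.6519


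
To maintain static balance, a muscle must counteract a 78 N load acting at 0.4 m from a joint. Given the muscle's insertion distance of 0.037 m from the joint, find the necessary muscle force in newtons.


F_muscle = W * d_load / d_muscle
F_muscle = 78 * 0.4 / 0.037
Numerator = 31.2000
F_muscle = 843.2432


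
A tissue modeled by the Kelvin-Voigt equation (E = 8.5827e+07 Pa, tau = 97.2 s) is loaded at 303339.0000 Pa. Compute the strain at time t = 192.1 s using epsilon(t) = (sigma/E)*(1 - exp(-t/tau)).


epsilon(t) = (sigma/E) * (1 - exp(-t/tau))
sigma/E = 303339.0000 / 8.5827e+07 = 0.0035
exp(-t/tau) = exp(-192.1 / 97.2) = 0.1386
epsilon = 0.0035 * (1 - 0.1386)
epsilon = 0.0030


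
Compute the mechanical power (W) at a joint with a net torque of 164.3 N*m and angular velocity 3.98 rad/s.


P = M * omega
P = 164.3 * 3.98
P = 653.9140


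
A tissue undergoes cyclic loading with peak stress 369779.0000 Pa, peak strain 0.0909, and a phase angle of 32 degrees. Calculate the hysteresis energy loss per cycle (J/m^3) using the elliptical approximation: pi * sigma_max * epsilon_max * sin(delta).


E_loss = pi * sigma_max * epsilon_max * sin(delta)
delta = 32 deg = 0.5585 rad
sin(delta) = 0.5299
E_loss = pi * 369779.0000 * 0.0909 * 0.5299
E_loss = 55958.4540


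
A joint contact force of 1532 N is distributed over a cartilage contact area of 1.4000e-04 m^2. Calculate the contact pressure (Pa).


P = F / A
P = 1532 / 1.4000e-04
P = 1.0943e+07


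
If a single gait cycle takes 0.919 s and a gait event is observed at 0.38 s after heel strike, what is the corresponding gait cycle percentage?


pct = (event_time / cycle_time) * 100
pct = (0.38 / 0.919) * 100
ratio = 0.4135
pct = 41.3493


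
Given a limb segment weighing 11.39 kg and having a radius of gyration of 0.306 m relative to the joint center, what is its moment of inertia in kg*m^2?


I = m * k^2
I = 11.39 * 0.306^2
k^2 = 0.0936
I = 1.0665


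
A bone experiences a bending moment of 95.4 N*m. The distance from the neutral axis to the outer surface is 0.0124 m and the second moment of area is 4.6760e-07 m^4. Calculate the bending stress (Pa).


sigma = M * c / I
sigma = 95.4 * 0.0124 / 4.6760e-07
M * c = 1.1830
sigma = 2.5299e+06


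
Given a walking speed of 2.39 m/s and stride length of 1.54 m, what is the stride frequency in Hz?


f = v / stride_length
f = 2.39 / 1.54
f = 1.5519


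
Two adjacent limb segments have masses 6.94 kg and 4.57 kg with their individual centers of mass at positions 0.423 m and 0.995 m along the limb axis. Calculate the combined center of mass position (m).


COM = (m1*x1 + m2*x2) / (m1 + m2)
COM = (6.94*0.423 + 4.57*0.995) / (6.94 + 4.57)
Numerator = 7.4828
Denominator = 11.5100
COM = 0.6501


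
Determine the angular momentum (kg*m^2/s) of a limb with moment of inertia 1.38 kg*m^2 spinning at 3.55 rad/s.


L = I * omega
L = 1.38 * 3.55
L = 4.8990


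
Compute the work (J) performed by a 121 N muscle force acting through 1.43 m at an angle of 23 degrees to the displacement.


W = F * d * cos(theta)
theta = 23 deg = 0.4014 rad
cos(theta) = 0.9205
W = 121 * 1.43 * 0.9205
W = 159.2750


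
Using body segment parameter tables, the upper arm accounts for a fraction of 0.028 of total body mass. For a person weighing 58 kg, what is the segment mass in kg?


m_segment = body_mass * fraction
m_segment = 58 * 0.028
m_segment = 1.6240


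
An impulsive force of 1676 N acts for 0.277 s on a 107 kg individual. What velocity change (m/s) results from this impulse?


J = F * dt = 1676 * 0.277 = 464.2520 N*s
delta_v = J / m
delta_v = 464.2520 / 107
delta_v = 4.3388


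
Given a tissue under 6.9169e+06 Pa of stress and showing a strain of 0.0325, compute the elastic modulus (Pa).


E = stress / strain
E = 6.9169e+06 / 0.0325
E = 2.1283e+08


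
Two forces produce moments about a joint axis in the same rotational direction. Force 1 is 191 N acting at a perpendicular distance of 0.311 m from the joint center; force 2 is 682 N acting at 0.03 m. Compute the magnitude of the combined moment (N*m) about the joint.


M = F1 * d1 + F2 * d2
M = 191 * 0.311 + 682 * 0.03
M = 59.4010 + 20.4600
M = 79.8610


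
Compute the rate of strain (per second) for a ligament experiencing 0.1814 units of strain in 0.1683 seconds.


strain_rate = delta_strain / delta_t
strain_rate = 0.1814 / 0.1683
strain_rate = 1.0778


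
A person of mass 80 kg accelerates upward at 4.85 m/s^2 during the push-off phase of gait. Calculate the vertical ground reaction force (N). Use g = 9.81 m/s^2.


GRF = m * (g + a)
GRF = 80 * (9.81 + 4.85)
GRF = 80 * 14.6600
GRF = 1172.8000


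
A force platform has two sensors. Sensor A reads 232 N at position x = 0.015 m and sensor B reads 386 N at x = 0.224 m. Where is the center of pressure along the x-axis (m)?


COP_x = (F1*x1 + F2*x2) / (F1 + F2)
COP_x = (232*0.015 + 386*0.224) / (232 + 386)
Numerator = 89.9440
Denominator = 618
COP_x = 0.1455


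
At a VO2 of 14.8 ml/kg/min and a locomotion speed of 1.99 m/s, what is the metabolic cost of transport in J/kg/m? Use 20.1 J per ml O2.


Power per kg = VO2 * 20.1 / 60
Power per kg = 14.8 * 20.1 / 60 = 4.9580 W/kg
Cost = power_per_kg / speed
Cost = 4.9580 / 1.99
Cost = 2.4915


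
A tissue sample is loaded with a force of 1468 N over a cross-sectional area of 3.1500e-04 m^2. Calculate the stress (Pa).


stress = F / A
stress = 1468 / 3.1500e-04
stress = 4.6603e+06
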